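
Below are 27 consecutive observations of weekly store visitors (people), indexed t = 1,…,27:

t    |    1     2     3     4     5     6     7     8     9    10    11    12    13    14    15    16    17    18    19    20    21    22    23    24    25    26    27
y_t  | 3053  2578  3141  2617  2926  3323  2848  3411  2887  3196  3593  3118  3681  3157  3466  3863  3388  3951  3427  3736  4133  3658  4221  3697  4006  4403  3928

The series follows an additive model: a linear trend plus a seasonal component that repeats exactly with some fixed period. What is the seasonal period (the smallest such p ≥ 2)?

First differences y_{t+1} − y_t: -475, 563, -524, 309, 397, -475, 563, -524, 309, 397, -475, 563, …
The difference pattern repeats every 5 terms and not for any smaller step, so p = 5.

5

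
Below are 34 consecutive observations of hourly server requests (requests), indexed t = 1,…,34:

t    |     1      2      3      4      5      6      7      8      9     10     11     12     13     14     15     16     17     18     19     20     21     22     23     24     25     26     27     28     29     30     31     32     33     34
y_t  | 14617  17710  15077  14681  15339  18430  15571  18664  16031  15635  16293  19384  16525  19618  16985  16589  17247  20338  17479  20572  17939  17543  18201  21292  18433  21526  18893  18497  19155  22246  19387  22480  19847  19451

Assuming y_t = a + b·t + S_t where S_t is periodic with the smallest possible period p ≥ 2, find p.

6

First differences y_{t+1} − y_t: 3093, -2633, -396, 658, 3091, -2859, 3093, -2633, -396, 658, 3091, -2859, 3093, -2633, …
The difference pattern repeats every 6 terms and not for any smaller step, so p = 6.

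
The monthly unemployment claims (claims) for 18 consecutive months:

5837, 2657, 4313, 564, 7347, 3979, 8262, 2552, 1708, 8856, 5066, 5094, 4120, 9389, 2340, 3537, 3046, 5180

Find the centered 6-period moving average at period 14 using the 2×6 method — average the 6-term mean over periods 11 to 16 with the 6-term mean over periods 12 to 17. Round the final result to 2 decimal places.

4756.00

Sum over 11–16: 5066 + 5094 + 4120 + 9389 + 2340 + 3537 = 29546
Sum over 12–17: 5094 + 4120 + 9389 + 2340 + 3537 + 3046 = 27526
CMA at t=14 = (29546 + 27526) / (2·6) = 57072 / 12 = 4756.00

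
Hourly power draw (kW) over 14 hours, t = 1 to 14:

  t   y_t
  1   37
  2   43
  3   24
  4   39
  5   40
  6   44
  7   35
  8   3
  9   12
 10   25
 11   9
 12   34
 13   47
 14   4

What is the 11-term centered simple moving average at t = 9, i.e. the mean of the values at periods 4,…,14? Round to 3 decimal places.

Sum of periods 4–14: 39 + 40 + 44 + 35 + 3 + 12 + 25 + 9 + 34 + 47 + 4 = 292
Divide by 11: 292 / 11 = 26.545

26.545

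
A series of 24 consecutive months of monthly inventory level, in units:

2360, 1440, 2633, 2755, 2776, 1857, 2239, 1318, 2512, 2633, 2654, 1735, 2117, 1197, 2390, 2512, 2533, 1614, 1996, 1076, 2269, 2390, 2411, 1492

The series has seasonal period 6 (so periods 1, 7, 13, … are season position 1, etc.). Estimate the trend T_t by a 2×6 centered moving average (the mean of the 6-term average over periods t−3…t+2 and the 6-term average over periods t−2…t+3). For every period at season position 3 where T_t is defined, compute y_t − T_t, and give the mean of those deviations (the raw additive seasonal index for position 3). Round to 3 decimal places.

319.750

Season position 3 occurs at t = 9, 15, 21 (where T_t is defined).
t=9: T_9 = 2192.00000; y_9 − T_9 = 2512 − 2192.00000 = 320.00000
t=15: T_15 = 2070.58333; y_15 − T_15 = 2390 − 2070.58333 = 319.41667
t=21: T_21 = 1949.16667; y_21 − T_21 = 2269 − 1949.16667 = 319.83333
Mean deviation: (320.00000 + 319.41667 + 319.83333) / 3 = 319.750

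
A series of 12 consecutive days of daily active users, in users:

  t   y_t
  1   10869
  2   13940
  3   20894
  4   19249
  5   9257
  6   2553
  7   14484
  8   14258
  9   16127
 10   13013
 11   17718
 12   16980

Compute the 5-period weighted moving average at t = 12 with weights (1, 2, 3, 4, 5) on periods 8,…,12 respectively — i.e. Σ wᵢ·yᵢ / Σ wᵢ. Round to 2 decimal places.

Weighted sum: 1·14258 + 2·16127 + 3·13013 + 4·17718 + 5·16980 = 14258 + 32254 + 39039 + 70872 + 84900 = 241323
Weight total: 1 + 2 + 3 + 4 + 5 = 15
WMA = 241323 / 15 = 16088.20

16088.20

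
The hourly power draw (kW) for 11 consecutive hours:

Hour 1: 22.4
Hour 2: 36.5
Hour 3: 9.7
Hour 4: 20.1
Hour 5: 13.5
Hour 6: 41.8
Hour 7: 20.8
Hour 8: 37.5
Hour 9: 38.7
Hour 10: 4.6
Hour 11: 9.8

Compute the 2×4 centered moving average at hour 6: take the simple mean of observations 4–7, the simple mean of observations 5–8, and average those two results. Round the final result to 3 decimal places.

Sum over 4–7: 20.1 + 13.5 + 41.8 + 20.8 = 96.2
Sum over 5–8: 13.5 + 41.8 + 20.8 + 37.5 = 113.6
CMA at t=6 = (96.2 + 113.6) / (2·4) = 209.8 / 8 = 26.225

26.225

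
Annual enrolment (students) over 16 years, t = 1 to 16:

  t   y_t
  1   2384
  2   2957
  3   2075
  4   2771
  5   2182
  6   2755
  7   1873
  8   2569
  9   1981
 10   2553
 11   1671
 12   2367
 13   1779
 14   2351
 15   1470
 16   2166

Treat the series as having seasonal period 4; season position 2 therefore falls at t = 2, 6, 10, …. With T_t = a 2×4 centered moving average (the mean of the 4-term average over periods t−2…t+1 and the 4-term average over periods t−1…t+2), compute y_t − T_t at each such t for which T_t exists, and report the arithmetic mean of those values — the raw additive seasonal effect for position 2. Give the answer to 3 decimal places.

384.708

Season position 2 occurs at t = 6, 10, 14 (where T_t is defined).
t=6: T_6 = 2370.00000; y_6 − T_6 = 2755 − 2370.00000 = 385.00000
t=10: T_10 = 2168.25000; y_10 − T_10 = 2553 − 2168.25000 = 384.75000
t=14: T_14 = 1966.62500; y_14 − T_14 = 2351 − 1966.62500 = 384.37500
Mean deviation: (385.00000 + 384.75000 + 384.37500) / 3 = 384.708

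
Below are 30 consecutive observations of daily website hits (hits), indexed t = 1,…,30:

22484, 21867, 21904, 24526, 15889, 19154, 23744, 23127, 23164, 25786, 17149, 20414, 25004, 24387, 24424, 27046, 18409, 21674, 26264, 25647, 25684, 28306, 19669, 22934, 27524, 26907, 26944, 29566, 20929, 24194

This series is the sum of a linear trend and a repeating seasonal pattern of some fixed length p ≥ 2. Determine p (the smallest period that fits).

6

First differences y_{t+1} − y_t: -617, 37, 2622, -8637, 3265, 4590, -617, 37, 2622, -8637, 3265, 4590, -617, 37, …
The difference pattern repeats every 6 terms and not for any smaller step, so p = 6.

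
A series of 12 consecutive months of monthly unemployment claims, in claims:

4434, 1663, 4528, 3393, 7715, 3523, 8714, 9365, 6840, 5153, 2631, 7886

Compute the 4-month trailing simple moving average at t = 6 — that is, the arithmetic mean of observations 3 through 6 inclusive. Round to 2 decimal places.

4789.75

Sum of periods 3–6: 4528 + 3393 + 7715 + 3523 = 19159
Divide by 4: 19159 / 4 = 4789.75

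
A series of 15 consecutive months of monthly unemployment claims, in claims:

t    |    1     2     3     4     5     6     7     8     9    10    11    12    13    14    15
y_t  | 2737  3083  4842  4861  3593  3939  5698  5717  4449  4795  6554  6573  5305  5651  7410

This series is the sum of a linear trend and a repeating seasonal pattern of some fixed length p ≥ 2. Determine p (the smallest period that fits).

4

First differences y_{t+1} − y_t: 346, 1759, 19, -1268, 346, 1759, 19, -1268, 346, 1759, …
The difference pattern repeats every 4 terms and not for any smaller step, so p = 4.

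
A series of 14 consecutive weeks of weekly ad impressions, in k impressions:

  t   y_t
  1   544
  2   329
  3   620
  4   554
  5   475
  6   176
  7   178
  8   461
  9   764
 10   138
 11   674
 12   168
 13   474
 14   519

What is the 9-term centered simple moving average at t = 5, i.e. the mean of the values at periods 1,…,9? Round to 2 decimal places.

Sum of periods 1–9: 544 + 329 + 620 + 554 + 475 + 176 + 178 + 461 + 764 = 4101
Divide by 9: 4101 / 9 = 455.67

455.67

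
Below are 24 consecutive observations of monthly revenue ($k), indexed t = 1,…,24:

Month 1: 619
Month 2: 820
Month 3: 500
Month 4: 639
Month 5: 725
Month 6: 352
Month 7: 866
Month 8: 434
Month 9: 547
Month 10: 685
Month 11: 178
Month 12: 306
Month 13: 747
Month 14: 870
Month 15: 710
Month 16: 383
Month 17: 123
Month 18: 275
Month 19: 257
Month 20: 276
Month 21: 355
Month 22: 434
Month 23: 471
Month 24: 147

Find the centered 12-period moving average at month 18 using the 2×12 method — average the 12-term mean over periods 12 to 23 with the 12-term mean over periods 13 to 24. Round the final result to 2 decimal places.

Sum over 12–23: 306 + 747 + 870 + 710 + 383 + 123 + 275 + 257 + 276 + 355 + 434 + 471 = 5207
Sum over 13–24: 747 + 870 + 710 + 383 + 123 + 275 + 257 + 276 + 355 + 434 + 471 + 147 = 5048
CMA at t=18 = (5207 + 5048) / (2·12) = 10255 / 24 = 427.29

427.29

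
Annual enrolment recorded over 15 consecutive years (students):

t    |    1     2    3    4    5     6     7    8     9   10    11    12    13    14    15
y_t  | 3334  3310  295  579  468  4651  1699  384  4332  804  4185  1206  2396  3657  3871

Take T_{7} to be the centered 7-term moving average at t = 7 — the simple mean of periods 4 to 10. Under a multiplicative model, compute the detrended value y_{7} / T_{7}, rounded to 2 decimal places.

Trend T_7 = (579 + 468 + 4651 + 1699 + 384 + 4332 + 804) / 7 = 12917/7 = 1845.2857
Ratio to trend: 1699 / 1845.2857 = 0.92

0.92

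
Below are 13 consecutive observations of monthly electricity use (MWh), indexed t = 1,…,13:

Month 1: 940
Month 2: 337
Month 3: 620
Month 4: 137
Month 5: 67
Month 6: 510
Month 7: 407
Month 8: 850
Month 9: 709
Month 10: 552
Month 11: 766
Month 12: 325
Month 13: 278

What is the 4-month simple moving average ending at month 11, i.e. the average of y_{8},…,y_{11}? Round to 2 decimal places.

Sum of periods 8–11: 850 + 709 + 552 + 766 = 2877
Divide by 4: 2877 / 4 = 719.25

719.25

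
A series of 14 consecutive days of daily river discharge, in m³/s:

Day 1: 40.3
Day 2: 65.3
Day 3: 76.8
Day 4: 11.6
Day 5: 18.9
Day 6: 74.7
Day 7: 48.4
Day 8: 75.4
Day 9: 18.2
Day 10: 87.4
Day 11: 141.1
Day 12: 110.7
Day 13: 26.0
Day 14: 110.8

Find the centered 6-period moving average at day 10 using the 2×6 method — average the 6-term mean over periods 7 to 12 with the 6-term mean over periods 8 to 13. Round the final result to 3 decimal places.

78.333

Sum over 7–12: 48.4 + 75.4 + 18.2 + 87.4 + 141.1 + 110.7 = 481.2
Sum over 8–13: 75.4 + 18.2 + 87.4 + 141.1 + 110.7 + 26.0 = 458.8
CMA at t=10 = (481.2 + 458.8) / (2·6) = 940.0 / 12 = 78.333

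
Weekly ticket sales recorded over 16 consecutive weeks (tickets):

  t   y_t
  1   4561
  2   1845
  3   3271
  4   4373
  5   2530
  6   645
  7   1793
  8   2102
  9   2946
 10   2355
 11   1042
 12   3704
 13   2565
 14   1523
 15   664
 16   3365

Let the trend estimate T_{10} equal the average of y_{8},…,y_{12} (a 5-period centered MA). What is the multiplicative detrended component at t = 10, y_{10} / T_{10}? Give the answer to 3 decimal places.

0.969

Trend T_10 = (2102 + 2946 + 2355 + 1042 + 3704) / 5 = 12149/5 = 2429.80000
Ratio to trend: 2355 / 2429.80000 = 0.969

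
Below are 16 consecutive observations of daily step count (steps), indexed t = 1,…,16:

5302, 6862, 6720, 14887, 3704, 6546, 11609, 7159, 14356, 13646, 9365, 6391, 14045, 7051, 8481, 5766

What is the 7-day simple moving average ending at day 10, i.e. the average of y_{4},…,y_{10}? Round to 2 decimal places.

10272.43

Sum of periods 4–10: 14887 + 3704 + 6546 + 11609 + 7159 + 14356 + 13646 = 71907
Divide by 7: 71907 / 7 = 10272.43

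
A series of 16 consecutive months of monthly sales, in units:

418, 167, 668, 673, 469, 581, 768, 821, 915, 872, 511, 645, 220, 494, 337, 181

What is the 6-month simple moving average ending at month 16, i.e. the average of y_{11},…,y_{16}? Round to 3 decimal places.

398.000

Sum of periods 11–16: 511 + 645 + 220 + 494 + 337 + 181 = 2388
Divide by 6: 2388 / 6 = 398.000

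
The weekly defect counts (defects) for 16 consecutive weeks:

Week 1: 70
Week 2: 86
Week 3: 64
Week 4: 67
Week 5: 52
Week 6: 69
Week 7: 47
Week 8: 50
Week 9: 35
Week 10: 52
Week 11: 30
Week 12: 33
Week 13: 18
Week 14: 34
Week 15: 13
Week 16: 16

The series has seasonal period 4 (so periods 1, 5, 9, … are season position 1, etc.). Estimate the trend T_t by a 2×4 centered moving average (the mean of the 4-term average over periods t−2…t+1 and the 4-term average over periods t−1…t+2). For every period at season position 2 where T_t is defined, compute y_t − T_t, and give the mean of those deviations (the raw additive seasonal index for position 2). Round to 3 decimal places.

Season position 2 occurs at t = 6, 10, 14 (where T_t is defined).
t=6: T_6 = 56.62500; y_6 − T_6 = 69 − 56.62500 = 12.37500
t=10: T_10 = 39.62500; y_10 − T_10 = 52 − 39.62500 = 12.37500
t=14: T_14 = 22.37500; y_14 − T_14 = 34 − 22.37500 = 11.62500
Mean deviation: (12.37500 + 12.37500 + 11.62500) / 3 = 12.125

12.125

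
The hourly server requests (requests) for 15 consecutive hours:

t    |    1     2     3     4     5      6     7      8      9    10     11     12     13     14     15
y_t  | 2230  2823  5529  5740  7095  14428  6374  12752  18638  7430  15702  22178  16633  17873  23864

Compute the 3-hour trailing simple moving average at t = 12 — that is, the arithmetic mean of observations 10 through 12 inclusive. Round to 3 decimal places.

15103.333

Sum of periods 10–12: 7430 + 15702 + 22178 = 45310
Divide by 3: 45310 / 3 = 15103.333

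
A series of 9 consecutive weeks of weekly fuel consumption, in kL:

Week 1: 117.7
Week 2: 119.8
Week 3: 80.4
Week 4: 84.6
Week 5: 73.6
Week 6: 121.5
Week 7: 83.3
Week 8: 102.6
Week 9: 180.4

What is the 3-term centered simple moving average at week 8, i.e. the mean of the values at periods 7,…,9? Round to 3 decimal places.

122.100

Sum of periods 7–9: 83.3 + 102.6 + 180.4 = 366.3
Divide by 3: 366.3 / 3 = 122.100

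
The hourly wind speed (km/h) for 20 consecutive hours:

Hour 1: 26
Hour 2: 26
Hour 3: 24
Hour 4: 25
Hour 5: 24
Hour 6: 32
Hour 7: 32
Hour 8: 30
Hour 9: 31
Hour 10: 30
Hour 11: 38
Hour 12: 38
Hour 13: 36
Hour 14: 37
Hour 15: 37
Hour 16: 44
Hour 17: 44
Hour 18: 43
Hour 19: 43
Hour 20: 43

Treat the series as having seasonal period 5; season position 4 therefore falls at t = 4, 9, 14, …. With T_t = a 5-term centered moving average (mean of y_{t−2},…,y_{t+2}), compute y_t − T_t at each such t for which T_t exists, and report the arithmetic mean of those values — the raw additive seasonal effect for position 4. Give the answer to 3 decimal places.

-1.267

Season position 4 occurs at t = 4, 9, 14 (where T_t is defined).
t=4: T_4 = 26.20000; y_4 − T_4 = 25 − 26.20000 = -1.20000
t=9: T_9 = 32.20000; y_9 − T_9 = 31 − 32.20000 = -1.20000
t=14: T_14 = 38.40000; y_14 − T_14 = 37 − 38.40000 = -1.40000
Mean deviation: (-1.20000 + -1.20000 + -1.40000) / 3 = -1.267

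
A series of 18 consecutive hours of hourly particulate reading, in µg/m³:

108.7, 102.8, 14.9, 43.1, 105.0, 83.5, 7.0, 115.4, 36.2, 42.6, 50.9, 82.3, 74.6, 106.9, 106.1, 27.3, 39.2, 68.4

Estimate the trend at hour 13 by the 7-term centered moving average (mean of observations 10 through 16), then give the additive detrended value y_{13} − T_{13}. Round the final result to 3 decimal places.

Trend T_13 = (42.6 + 50.9 + 82.3 + 74.6 + 106.9 + 106.1 + 27.3) / 7 = 490.7/7 = 70.10000
Detrended value: 74.6 − 70.10000 = 4.500

4.500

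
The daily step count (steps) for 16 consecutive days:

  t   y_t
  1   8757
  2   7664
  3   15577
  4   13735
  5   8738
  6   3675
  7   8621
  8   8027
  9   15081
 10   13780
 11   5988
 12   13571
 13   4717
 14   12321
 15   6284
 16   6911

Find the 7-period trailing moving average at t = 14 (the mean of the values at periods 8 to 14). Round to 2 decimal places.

Sum of periods 8–14: 8027 + 15081 + 13780 + 5988 + 13571 + 4717 + 12321 = 73485
Divide by 7: 73485 / 7 = 10497.86

10497.86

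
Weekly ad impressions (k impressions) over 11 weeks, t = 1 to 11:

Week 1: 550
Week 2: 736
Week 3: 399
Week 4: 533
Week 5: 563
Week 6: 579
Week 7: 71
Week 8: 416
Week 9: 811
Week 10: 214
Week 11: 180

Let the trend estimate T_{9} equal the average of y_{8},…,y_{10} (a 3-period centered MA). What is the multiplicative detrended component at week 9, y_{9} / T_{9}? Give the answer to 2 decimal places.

Trend T_9 = (416 + 811 + 214) / 3 = 1441/3 = 480.3333
Ratio to trend: 811 / 480.3333 = 1.69

1.69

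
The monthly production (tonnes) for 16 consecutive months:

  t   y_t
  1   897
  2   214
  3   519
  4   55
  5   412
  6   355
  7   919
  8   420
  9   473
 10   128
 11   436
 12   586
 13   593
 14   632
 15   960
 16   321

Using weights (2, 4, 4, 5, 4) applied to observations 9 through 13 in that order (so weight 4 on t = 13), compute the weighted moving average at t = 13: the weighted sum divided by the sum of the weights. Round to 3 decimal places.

447.579

Weighted sum: 2·473 + 4·128 + 4·436 + 5·586 + 4·593 = 946 + 512 + 1744 + 2930 + 2372 = 8504
Weight total: 2 + 4 + 4 + 5 + 4 = 19
WMA = 8504 / 19 = 447.579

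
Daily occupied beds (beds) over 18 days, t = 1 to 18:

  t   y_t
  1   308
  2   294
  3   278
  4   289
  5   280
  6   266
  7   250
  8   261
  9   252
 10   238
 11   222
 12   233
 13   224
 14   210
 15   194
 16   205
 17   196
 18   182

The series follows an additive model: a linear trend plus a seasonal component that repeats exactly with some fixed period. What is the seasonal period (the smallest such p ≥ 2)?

4

First differences y_{t+1} − y_t: -14, -16, 11, -9, -14, -16, 11, -9, -14, -16, …
The difference pattern repeats every 4 terms and not for any smaller step, so p = 4.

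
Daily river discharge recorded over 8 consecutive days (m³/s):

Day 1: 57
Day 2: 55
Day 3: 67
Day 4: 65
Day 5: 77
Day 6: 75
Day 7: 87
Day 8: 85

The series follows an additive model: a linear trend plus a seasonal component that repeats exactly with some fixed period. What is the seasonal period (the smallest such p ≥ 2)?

First differences y_{t+1} − y_t: -2, 12, -2, 12, -2, 12, …
The difference pattern repeats every 2 terms and not for any smaller step, so p = 2.

2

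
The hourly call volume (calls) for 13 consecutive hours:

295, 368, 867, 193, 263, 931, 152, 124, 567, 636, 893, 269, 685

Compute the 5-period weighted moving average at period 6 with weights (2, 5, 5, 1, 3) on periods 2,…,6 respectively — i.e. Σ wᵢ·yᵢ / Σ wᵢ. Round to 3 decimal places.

Weighted sum: 2·368 + 5·867 + 5·193 + 1·263 + 3·931 = 736 + 4335 + 965 + 263 + 2793 = 9092
Weight total: 2 + 5 + 5 + 1 + 3 = 16
WMA = 9092 / 16 = 568.250

568.250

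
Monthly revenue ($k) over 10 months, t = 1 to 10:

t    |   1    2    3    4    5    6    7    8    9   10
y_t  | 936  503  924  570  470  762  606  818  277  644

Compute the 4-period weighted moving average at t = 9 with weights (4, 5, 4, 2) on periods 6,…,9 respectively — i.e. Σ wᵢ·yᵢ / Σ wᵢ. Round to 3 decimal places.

Weighted sum: 4·762 + 5·606 + 4·818 + 2·277 = 3048 + 3030 + 3272 + 554 = 9904
Weight total: 4 + 5 + 4 + 2 = 15
WMA = 9904 / 15 = 660.267

660.267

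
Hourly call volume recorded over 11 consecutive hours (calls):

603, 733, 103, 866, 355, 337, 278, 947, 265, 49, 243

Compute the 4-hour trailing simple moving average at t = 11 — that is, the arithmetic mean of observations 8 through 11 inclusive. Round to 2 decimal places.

Sum of periods 8–11: 947 + 265 + 49 + 243 = 1504
Divide by 4: 1504 / 4 = 376.00

376.00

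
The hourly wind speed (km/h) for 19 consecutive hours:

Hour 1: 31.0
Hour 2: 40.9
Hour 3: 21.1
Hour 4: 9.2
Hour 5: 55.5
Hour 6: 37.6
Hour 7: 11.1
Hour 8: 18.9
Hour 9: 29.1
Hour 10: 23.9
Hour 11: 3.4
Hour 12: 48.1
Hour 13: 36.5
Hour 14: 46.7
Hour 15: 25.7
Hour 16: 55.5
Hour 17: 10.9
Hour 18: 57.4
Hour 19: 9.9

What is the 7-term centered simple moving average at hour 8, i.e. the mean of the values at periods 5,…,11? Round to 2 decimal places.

25.64

Sum of periods 5–11: 55.5 + 37.6 + 11.1 + 18.9 + 29.1 + 23.9 + 3.4 = 179.5
Divide by 7: 179.5 / 7 = 25.64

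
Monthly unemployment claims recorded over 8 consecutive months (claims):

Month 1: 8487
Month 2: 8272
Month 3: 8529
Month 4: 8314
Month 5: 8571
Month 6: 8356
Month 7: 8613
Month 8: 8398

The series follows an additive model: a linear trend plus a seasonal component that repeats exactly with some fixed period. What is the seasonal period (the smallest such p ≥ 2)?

First differences y_{t+1} − y_t: -215, 257, -215, 257, -215, 257, …
The difference pattern repeats every 2 terms and not for any smaller step, so p = 2.

2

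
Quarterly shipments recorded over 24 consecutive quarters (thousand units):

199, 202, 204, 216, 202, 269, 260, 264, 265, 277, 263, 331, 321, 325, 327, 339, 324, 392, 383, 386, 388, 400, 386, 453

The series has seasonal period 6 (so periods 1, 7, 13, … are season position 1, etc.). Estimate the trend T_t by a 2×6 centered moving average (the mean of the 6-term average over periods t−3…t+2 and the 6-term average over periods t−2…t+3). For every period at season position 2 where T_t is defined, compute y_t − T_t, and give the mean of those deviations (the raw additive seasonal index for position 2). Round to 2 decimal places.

2.33

Season position 2 occurs at t = 8, 14, 20 (where T_t is defined).
t=8: T_8 = 261.2500; y_8 − T_8 = 264 − 261.2500 = 2.7500
t=14: T_14 = 322.7500; y_14 − T_14 = 325 − 322.7500 = 2.2500
t=20: T_20 = 384.0000; y_20 − T_20 = 386 − 384.0000 = 2.0000
Mean deviation: (2.7500 + 2.2500 + 2.0000) / 3 = 2.33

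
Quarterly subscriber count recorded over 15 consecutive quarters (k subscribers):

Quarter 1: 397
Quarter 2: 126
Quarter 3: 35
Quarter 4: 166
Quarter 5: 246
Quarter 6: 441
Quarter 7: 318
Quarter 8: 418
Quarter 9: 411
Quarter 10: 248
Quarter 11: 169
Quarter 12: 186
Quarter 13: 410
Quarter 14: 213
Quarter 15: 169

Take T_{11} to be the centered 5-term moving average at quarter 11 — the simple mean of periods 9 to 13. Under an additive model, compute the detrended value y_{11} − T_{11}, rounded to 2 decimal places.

Trend T_11 = (411 + 248 + 169 + 186 + 410) / 5 = 1424/5 = 284.8000
Detrended value: 169 − 284.8000 = -115.80

-115.80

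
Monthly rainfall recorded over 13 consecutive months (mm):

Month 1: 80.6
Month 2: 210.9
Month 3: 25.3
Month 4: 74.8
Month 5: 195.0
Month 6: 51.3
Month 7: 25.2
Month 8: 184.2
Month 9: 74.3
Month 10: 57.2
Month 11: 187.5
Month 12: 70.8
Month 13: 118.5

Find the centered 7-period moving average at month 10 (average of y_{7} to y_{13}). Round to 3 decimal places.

Sum of periods 7–13: 25.2 + 184.2 + 74.3 + 57.2 + 187.5 + 70.8 + 118.5 = 717.7
Divide by 7: 717.7 / 7 = 102.529

102.529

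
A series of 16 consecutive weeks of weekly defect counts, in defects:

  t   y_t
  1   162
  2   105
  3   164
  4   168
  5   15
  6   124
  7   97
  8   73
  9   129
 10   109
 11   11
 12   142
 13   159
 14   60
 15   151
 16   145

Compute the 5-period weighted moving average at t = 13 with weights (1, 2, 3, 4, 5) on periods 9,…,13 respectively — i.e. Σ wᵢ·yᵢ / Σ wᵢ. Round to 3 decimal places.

116.200

Weighted sum: 1·129 + 2·109 + 3·11 + 4·142 + 5·159 = 129 + 218 + 33 + 568 + 795 = 1743
Weight total: 1 + 2 + 3 + 4 + 5 = 15
WMA = 1743 / 15 = 116.200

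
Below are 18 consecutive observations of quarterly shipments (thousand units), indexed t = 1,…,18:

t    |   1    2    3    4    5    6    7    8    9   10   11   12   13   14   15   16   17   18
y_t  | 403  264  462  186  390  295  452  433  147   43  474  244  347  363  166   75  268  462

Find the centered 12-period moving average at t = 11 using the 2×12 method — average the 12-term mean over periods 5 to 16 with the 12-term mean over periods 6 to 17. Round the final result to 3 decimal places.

Sum over 5–16: 390 + 295 + 452 + 433 + 147 + 43 + 474 + 244 + 347 + 363 + 166 + 75 = 3429
Sum over 6–17: 295 + 452 + 433 + 147 + 43 + 474 + 244 + 347 + 363 + 166 + 75 + 268 = 3307
CMA at t=11 = (3429 + 3307) / (2·12) = 6736 / 24 = 280.667

280.667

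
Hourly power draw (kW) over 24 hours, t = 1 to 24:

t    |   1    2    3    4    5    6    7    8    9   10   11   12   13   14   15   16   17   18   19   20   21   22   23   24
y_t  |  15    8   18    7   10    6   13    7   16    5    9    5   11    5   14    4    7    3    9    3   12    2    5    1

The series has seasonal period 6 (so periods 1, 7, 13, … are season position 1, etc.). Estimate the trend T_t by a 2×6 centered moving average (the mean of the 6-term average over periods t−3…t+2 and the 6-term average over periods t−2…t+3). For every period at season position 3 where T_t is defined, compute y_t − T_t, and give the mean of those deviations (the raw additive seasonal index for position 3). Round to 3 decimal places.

6.583

Season position 3 occurs at t = 9, 15, 21 (where T_t is defined).
t=9: T_9 = 9.25000; y_9 − T_9 = 16 − 9.25000 = 6.75000
t=15: T_15 = 7.50000; y_15 − T_15 = 14 − 7.50000 = 6.50000
t=21: T_21 = 5.50000; y_21 − T_21 = 12 − 5.50000 = 6.50000
Mean deviation: (6.75000 + 6.50000 + 6.50000) / 3 = 6.583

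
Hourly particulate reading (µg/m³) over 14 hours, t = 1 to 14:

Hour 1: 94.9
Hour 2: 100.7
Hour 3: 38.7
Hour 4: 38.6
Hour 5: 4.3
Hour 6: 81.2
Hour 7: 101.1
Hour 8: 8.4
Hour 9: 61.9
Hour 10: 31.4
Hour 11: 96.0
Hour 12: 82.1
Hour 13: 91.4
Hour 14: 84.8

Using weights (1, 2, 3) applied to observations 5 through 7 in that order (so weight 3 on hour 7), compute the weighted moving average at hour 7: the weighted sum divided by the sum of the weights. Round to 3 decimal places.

78.333

Weighted sum: 1·4.3 + 2·81.2 + 3·101.1 = 4.3 + 162.4 + 303.3 = 470.0
Weight total: 1 + 2 + 3 = 6
WMA = 470.0 / 6 = 78.333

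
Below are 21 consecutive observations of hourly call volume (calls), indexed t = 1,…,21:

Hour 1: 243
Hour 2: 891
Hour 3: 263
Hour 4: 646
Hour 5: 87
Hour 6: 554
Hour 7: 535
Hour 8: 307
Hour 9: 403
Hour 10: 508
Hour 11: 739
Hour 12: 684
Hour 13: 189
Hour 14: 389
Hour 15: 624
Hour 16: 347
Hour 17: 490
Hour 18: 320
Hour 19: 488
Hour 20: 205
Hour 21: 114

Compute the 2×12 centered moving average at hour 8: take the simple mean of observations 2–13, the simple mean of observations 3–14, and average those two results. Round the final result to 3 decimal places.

462.917

Sum over 2–13: 891 + 263 + 646 + 87 + 554 + 535 + 307 + 403 + 508 + 739 + 684 + 189 = 5806
Sum over 3–14: 263 + 646 + 87 + 554 + 535 + 307 + 403 + 508 + 739 + 684 + 189 + 389 = 5304
CMA at t=8 = (5806 + 5304) / (2·12) = 11110 / 24 = 462.917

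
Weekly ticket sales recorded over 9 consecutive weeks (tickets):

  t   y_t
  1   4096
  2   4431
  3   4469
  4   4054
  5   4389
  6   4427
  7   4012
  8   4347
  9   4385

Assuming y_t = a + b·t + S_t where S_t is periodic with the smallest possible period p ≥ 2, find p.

First differences y_{t+1} − y_t: 335, 38, -415, 335, 38, -415, 335, 38, …
The difference pattern repeats every 3 terms and not for any smaller step, so p = 3.

3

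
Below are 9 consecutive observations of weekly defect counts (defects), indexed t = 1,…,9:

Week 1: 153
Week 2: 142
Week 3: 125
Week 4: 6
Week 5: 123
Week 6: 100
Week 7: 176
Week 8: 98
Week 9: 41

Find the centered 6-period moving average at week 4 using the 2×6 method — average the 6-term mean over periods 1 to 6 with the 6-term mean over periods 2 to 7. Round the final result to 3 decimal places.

Sum over 1–6: 153 + 142 + 125 + 6 + 123 + 100 = 649
Sum over 2–7: 142 + 125 + 6 + 123 + 100 + 176 = 672
CMA at t=4 = (649 + 672) / (2·6) = 1321 / 12 = 110.083

110.083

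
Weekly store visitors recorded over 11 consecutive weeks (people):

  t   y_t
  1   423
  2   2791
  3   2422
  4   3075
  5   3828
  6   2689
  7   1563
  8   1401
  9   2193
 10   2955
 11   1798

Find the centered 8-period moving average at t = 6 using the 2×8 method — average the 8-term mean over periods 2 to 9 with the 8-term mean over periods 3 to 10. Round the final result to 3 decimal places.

Sum over 2–9: 2791 + 2422 + 3075 + 3828 + 2689 + 1563 + 1401 + 2193 = 19962
Sum over 3–10: 2422 + 3075 + 3828 + 2689 + 1563 + 1401 + 2193 + 2955 = 20126
CMA at t=6 = (19962 + 20126) / (2·8) = 40088 / 16 = 2505.500

2505.500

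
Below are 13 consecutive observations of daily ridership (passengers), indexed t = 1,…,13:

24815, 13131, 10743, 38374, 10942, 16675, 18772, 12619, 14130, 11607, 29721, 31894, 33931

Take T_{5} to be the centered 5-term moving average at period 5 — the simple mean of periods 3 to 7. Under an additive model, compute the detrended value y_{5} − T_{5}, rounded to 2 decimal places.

-8159.20

Trend T_5 = (10743 + 38374 + 10942 + 16675 + 18772) / 5 = 95506/5 = 19101.2000
Detrended value: 10942 − 19101.2000 = -8159.20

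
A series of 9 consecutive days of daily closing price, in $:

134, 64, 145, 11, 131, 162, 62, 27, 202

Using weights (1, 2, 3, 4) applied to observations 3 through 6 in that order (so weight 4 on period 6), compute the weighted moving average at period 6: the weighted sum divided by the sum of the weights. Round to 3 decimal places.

Weighted sum: 1·145 + 2·11 + 3·131 + 4·162 = 145 + 22 + 393 + 648 = 1208
Weight total: 1 + 2 + 3 + 4 = 10
WMA = 1208 / 10 = 120.800

120.800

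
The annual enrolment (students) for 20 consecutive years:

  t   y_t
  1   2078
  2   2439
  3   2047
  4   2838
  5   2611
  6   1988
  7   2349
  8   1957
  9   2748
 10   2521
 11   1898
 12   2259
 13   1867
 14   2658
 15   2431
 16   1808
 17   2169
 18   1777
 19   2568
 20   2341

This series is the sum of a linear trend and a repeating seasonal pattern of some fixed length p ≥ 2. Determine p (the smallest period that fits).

First differences y_{t+1} − y_t: 361, -392, 791, -227, -623, 361, -392, 791, -227, -623, 361, -392, …
The difference pattern repeats every 5 terms and not for any smaller step, so p = 5.

5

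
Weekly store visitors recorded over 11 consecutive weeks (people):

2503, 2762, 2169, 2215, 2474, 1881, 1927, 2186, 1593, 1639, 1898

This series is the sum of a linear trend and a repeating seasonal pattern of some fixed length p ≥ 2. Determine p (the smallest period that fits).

3

First differences y_{t+1} − y_t: 259, -593, 46, 259, -593, 46, 259, -593, …
The difference pattern repeats every 3 terms and not for any smaller step, so p = 3.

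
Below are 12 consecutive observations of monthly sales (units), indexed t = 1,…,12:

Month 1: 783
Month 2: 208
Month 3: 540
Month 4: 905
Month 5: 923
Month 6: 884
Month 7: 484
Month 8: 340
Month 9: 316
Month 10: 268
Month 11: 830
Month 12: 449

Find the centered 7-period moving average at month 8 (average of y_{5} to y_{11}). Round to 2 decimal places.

577.86

Sum of periods 5–11: 923 + 884 + 484 + 340 + 316 + 268 + 830 = 4045
Divide by 7: 4045 / 7 = 577.86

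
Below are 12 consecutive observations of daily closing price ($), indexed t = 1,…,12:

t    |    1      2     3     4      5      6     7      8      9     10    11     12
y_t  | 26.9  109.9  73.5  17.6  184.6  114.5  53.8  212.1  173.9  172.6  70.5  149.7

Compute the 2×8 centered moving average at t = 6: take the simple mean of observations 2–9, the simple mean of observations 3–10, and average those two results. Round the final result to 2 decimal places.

121.41

Sum over 2–9: 109.9 + 73.5 + 17.6 + 184.6 + 114.5 + 53.8 + 212.1 + 173.9 = 939.9
Sum over 3–10: 73.5 + 17.6 + 184.6 + 114.5 + 53.8 + 212.1 + 173.9 + 172.6 = 1002.6
CMA at t=6 = (939.9 + 1002.6) / (2·8) = 1942.5 / 16 = 121.41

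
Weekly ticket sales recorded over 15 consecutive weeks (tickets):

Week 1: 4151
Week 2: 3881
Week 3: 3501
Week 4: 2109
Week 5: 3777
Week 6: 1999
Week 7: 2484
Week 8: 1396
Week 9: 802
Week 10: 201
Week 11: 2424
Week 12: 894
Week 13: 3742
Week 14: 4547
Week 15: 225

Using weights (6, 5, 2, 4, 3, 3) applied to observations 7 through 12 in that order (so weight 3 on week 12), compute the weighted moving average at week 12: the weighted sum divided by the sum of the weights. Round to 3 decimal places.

1488.957

Weighted sum: 6·2484 + 5·1396 + 2·802 + 4·201 + 3·2424 + 3·894 = 14904 + 6980 + 1604 + 804 + 7272 + 2682 = 34246
Weight total: 6 + 5 + 2 + 4 + 3 + 3 = 23
WMA = 34246 / 23 = 1488.957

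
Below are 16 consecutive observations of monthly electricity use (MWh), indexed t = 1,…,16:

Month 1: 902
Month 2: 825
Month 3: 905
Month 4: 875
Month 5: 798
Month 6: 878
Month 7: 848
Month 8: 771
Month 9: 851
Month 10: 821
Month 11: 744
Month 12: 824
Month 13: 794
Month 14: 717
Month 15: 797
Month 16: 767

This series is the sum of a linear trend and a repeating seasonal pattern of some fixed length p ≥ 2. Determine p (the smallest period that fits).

First differences y_{t+1} − y_t: -77, 80, -30, -77, 80, -30, -77, 80, …
The difference pattern repeats every 3 terms and not for any smaller step, so p = 3.

3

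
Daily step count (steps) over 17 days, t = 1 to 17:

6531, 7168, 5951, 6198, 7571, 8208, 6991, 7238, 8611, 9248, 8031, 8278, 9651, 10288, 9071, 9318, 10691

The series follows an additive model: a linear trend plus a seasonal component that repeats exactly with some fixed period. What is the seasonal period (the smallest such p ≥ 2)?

4

First differences y_{t+1} − y_t: 637, -1217, 247, 1373, 637, -1217, 247, 1373, 637, -1217, …
The difference pattern repeats every 4 terms and not for any smaller step, so p = 4.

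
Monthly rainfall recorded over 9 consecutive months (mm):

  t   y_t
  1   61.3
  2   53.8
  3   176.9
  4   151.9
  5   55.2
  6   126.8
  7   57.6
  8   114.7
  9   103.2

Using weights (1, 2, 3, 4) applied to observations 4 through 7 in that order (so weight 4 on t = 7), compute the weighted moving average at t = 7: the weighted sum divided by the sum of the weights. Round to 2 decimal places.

Weighted sum: 1·151.9 + 2·55.2 + 3·126.8 + 4·57.6 = 151.9 + 110.4 + 380.4 + 230.4 = 873.1
Weight total: 1 + 2 + 3 + 4 = 10
WMA = 873.1 / 10 = 87.31

87.31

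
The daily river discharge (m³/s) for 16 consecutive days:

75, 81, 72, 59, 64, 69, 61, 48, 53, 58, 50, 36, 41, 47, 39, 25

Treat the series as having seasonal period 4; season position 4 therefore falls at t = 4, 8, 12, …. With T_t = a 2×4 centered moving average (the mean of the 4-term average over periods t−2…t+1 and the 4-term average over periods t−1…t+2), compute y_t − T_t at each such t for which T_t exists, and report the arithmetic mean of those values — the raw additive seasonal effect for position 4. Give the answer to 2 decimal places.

Season position 4 occurs at t = 4, 8, 12 (where T_t is defined).
t=4: T_4 = 67.5000; y_4 − T_4 = 59 − 67.5000 = -8.5000
t=8: T_8 = 56.3750; y_8 − T_8 = 48 − 56.3750 = -8.3750
t=12: T_12 = 44.8750; y_12 − T_12 = 36 − 44.8750 = -8.8750
Mean deviation: (-8.5000 + -8.3750 + -8.8750) / 3 = -8.58

-8.58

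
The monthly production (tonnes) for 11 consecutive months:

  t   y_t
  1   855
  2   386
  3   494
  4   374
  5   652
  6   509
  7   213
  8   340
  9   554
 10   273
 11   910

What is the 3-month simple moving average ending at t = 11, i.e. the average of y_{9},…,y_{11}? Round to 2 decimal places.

Sum of periods 9–11: 554 + 273 + 910 = 1737
Divide by 3: 1737 / 3 = 579.00

579.00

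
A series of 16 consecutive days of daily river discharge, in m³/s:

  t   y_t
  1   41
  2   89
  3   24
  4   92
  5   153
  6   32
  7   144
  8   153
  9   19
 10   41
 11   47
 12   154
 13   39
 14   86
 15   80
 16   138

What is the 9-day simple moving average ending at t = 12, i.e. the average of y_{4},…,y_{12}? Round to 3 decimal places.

92.778

Sum of periods 4–12: 92 + 153 + 32 + 144 + 153 + 19 + 41 + 47 + 154 = 835
Divide by 9: 835 / 9 = 92.778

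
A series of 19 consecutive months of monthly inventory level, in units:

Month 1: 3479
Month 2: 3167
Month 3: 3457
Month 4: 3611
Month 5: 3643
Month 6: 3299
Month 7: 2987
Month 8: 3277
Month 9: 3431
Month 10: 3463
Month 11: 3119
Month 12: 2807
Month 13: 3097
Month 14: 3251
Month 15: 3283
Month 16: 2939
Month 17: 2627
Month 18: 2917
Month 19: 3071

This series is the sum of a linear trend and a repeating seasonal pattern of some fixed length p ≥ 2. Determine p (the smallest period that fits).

5

First differences y_{t+1} − y_t: -312, 290, 154, 32, -344, -312, 290, 154, 32, -344, -312, 290, …
The difference pattern repeats every 5 terms and not for any smaller step, so p = 5.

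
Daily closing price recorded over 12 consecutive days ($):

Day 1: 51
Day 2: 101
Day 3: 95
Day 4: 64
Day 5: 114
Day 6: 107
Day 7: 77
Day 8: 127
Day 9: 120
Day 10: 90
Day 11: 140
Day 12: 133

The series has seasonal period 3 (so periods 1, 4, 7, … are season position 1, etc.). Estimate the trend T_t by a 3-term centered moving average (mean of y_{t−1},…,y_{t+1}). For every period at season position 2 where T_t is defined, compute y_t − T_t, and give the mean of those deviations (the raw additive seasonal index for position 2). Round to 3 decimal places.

Season position 2 occurs at t = 2, 5, 8, 11 (where T_t is defined).
t=2: T_2 = 82.33333; y_2 − T_2 = 101 − 82.33333 = 18.66667
t=5: T_5 = 95.00000; y_5 − T_5 = 114 − 95.00000 = 19.00000
t=8: T_8 = 108.00000; y_8 − T_8 = 127 − 108.00000 = 19.00000
t=11: T_11 = 121.00000; y_11 − T_11 = 140 − 121.00000 = 19.00000
Mean deviation: (18.66667 + 19.00000 + 19.00000 + 19.00000) / 4 = 18.917

18.917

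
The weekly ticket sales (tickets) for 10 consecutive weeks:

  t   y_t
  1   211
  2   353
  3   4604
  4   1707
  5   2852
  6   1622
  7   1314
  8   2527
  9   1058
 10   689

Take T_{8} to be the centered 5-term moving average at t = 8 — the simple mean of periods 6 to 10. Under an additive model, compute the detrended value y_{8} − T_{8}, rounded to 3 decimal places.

1085.000

Trend T_8 = (1622 + 1314 + 2527 + 1058 + 689) / 5 = 7210/5 = 1442.00000
Detrended value: 2527 − 1442.00000 = 1085.000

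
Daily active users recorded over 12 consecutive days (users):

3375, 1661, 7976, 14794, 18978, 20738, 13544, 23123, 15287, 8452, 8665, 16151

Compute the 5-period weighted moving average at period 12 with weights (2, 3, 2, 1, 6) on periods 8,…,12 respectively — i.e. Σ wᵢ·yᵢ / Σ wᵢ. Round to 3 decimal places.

Weighted sum: 2·23123 + 3·15287 + 2·8452 + 1·8665 + 6·16151 = 46246 + 45861 + 16904 + 8665 + 96906 = 214582
Weight total: 2 + 3 + 2 + 1 + 6 = 14
WMA = 214582 / 14 = 15327.286

15327.286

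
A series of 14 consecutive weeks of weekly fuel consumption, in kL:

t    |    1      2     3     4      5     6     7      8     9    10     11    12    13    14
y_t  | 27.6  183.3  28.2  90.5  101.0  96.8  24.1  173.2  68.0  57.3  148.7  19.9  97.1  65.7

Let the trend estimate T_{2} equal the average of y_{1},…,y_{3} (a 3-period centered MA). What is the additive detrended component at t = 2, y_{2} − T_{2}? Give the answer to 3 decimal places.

Trend T_2 = (27.6 + 183.3 + 28.2) / 3 = 239.1/3 = 79.70000
Detrended value: 183.3 − 79.70000 = 103.600

103.600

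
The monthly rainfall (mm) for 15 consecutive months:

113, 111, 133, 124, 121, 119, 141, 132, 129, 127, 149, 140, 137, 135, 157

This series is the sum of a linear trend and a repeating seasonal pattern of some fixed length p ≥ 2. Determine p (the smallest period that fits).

First differences y_{t+1} − y_t: -2, 22, -9, -3, -2, 22, -9, -3, -2, 22, …
The difference pattern repeats every 4 terms and not for any smaller step, so p = 4.

4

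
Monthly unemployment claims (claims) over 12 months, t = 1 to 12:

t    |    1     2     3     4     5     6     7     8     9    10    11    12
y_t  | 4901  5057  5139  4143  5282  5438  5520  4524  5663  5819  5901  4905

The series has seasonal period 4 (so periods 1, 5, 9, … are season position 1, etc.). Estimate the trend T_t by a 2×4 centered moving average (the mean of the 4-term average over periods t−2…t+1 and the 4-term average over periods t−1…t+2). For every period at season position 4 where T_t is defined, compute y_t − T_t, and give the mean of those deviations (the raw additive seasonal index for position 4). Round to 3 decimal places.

Season position 4 occurs at t = 4, 8 (where T_t is defined).
t=4: T_4 = 4952.87500; y_4 − T_4 = 4143 − 4952.87500 = -809.87500
t=8: T_8 = 5333.87500; y_8 − T_8 = 4524 − 5333.87500 = -809.87500
Mean deviation: (-809.87500 + -809.87500) / 2 = -809.875

-809.875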